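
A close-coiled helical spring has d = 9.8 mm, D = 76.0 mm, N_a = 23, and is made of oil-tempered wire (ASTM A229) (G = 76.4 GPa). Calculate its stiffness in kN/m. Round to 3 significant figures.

k = Gd⁴/(8D³N_a) = (76.4×10³ × 9.8⁴) / (8 × 76.0³ × 23)
  = 7.04689e+08 / 8.07716e+07 = 8.7245 N/mm

8.72 kN/m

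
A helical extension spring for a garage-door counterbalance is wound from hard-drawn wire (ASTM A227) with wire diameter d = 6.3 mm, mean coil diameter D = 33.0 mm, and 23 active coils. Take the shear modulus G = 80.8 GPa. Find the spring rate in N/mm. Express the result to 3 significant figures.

19.2 N/mm

k = Gd⁴/(8D³N_a) = (80.8×10³ × 6.3⁴) / (8 × 33.0³ × 23)
  = 1.27284e+08 / 6.61241e+06 = 19.249 N/mm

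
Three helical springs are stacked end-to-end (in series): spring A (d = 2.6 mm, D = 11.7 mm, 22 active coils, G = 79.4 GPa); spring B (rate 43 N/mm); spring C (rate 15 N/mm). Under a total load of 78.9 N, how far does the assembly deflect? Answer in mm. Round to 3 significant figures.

k_A = Gd⁴/(8D³N_a) = (79.4×10³)(2.6⁴)/(8·11.7³·22) = 12.872 N/mm
Series: 1/k_eq = 1/12.872 + 1/43 + 1/15 = 0.16761; k_eq = 5.9662 N/mm
δ = F/k_eq = 78.9/5.9662 = 13.225 mm

13.2 mm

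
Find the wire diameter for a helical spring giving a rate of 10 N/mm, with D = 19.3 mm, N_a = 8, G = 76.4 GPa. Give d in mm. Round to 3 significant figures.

d = (8D³N_a·k / G)^(1/4) = (8·19.3³·8·10 / (76.4×10³))^0.25
  = (60.222)^0.25 = 2.7857 mm

2.79 mm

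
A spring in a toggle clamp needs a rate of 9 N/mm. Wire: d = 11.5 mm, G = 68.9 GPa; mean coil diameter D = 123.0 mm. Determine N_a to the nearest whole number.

N_a = Gd⁴/(8D³k) = (68.9×10³ × 11.5⁴)/(8 × 123.0³ × 9)
    = 1.20507e+09 / 1.33982e+08 = 8.994 → 9 coils

9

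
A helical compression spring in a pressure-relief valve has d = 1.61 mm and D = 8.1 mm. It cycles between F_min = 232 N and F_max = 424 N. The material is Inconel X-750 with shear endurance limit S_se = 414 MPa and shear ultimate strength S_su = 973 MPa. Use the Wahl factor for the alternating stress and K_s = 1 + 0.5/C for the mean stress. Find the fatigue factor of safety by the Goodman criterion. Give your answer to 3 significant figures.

C = D/d = 8.1/1.61 = 5.0311; K_W = (4C−1)/(4C−4)+0.615/C = 1.3083; K_s = 1+0.5/C = 1.0994
F_a = (F_max−F_min)/2 = 96 N; F_m = (F_max+F_min)/2 = 328 N
τ_a = K_W·8F_aD/(πd³) = 1.3083 × 474.48 = 620.76 MPa
τ_m = K_s·8F_mD/(πd³) = 1.0994 × 1621.1 = 1782.3 MPa
Goodman: 1/n_f = τ_a/S_se + τ_m/S_su = 620.76/414 + 1782.3/973 = 1.49942 + 1.83171 = 3.3311
n_f = 1/3.3311 = 0.3002

0.300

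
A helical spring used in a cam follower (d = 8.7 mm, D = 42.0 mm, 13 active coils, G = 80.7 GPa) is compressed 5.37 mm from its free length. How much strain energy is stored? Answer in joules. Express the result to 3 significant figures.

0.865 J

k = Gd⁴/(8D³N_a) = (80.7×10³)(8.7⁴)/(8·42.0³·13) = 60.002 N/mm
U = ½kδ² = 0.5 × 60.002 × 5.37² = 865.14 N·mm = 0.86514 J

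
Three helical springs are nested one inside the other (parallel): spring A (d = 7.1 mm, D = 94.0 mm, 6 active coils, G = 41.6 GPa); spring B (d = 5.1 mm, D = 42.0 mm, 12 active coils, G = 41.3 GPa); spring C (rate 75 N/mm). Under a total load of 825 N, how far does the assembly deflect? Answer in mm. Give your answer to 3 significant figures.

10.1 mm

k_A = Gd⁴/(8D³N_a) = (41.6×10³)(7.1⁴)/(8·94.0³·6) = 2.6516 N/mm
k_B = Gd⁴/(8D³N_a) = (41.3×10³)(5.1⁴)/(8·42.0³·12) = 3.9284 N/mm
Parallel: k_eq = 2.6516 + 3.9284 + 75 = 81.58 N/mm
δ = F/k_eq = 825/81.58 = 10.113 mm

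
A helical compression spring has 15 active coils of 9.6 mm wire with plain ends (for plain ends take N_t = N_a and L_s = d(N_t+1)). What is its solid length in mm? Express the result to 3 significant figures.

plain ends: N_t = N_a = 15
L_s = d·(N_t+1) = 9.6 × 16 = 153.6 mm

154 mm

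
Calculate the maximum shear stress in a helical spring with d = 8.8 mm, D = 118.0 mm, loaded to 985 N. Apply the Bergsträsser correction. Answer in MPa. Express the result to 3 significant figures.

477 MPa

Spring index C = D/d = 118.0/8.8 = 13.4091
K_B = (4C+2)/(4C−3) = 55.636/50.636 = 1.0987
τ₀ = 8FD/(πd³) = 8·985·118.0/(π·8.8³) = 929840/2140.9 = 434.32 MPa
τ_max = K·τ₀ = 1.0987 × 434.32 = 477.21 MPa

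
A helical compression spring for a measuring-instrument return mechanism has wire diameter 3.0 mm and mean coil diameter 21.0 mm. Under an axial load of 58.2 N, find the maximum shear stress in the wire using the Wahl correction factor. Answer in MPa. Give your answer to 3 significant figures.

140 MPa

Spring index C = D/d = 21.0/3.0 = 7.0000
K_W = (4C−1)/(4C−4) + 0.615/C = 27.000/24.000 + 0.0879 = 1.2129
τ₀ = 8FD/(πd³) = 8·58.2·21.0/(π·3.0³) = 9777.6/84.823 = 115.27 MPa
τ_max = K·τ₀ = 1.2129 × 115.27 = 139.81 MPa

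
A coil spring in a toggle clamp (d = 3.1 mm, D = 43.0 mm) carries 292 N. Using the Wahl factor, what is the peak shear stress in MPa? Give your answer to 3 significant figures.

1180 MPa

Spring index C = D/d = 43.0/3.1 = 13.8710
K_W = (4C−1)/(4C−4) + 0.615/C = 54.484/51.484 + 0.0443 = 1.1026
τ₀ = 8FD/(πd³) = 8·292·43.0/(π·3.1³) = 100448/93.591 = 1073.3 MPa
τ_max = K·τ₀ = 1.1026 × 1073.3 = 1183.4 MPa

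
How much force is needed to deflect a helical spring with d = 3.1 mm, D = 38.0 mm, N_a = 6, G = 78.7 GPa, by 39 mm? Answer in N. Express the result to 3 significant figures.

k = Gd⁴/(8D³N_a) = (78.7×10³)(3.1⁴)/(8·38.0³·6) = 2.7595 N/mm
F = k·δ = 2.7595 × 39 = 107.62 N

108 N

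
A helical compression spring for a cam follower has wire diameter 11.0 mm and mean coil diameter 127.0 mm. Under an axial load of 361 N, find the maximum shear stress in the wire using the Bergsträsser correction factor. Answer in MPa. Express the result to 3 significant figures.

97.9 MPa

Spring index C = D/d = 127.0/11.0 = 11.5455
K_B = (4C+2)/(4C−3) = 48.182/43.182 = 1.1158
τ₀ = 8FD/(πd³) = 8·361·127.0/(π·11.0³) = 366776/4181.5 = 87.715 MPa
τ_max = K·τ₀ = 1.1158 × 87.715 = 97.871 MPa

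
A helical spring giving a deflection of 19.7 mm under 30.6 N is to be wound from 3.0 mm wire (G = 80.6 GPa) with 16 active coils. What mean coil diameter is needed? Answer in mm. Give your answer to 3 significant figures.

32.0 mm

Required rate k = F/δ = 30.6/19.7 = 1.5533 N/mm
D = (Gd⁴/(8N_a·k))^(1/3) = (80.6×10³·3.0⁴/(8·16·1.5533))^(1/3)
  = (32836.4)^(1/3) = 32.0222 mm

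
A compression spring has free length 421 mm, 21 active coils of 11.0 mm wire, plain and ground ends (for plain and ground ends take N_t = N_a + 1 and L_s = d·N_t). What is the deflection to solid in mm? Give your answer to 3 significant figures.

179 mm

N_t = 22; L_s = 11.0·22 = 242 mm
δ_solid = L₀ − L_s = 421 − 242 = 179 mm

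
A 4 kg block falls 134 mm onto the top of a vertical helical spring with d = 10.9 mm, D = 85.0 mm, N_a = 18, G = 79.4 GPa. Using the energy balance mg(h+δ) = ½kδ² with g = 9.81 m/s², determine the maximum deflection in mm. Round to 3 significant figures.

k = Gd⁴/(8D³N_a) = (79.4×10³)(10.9⁴)/(8·85.0³·18) = 12.674 N/mm
W = mg = 4 × 9.81 = 39.24 N
½kδ² − Wδ − Wh = 0 → δ = (W + √(W² + 2kWh))/k
δ = (39.24 + √(1539.8 + 133282))/12.674 = (39.24 + 367.18)/12.674 = 32.068 mm

32.1 mm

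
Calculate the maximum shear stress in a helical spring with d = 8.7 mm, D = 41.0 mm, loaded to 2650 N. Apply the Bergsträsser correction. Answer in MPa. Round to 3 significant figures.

553 MPa

Spring index C = D/d = 41.0/8.7 = 4.7126
K_B = (4C+2)/(4C−3) = 20.851/15.851 = 1.3154
τ₀ = 8FD/(πd³) = 8·2650·41.0/(π·8.7³) = 869200/2068.7 = 420.16 MPa
τ_max = K·τ₀ = 1.3154 × 420.16 = 552.69 MPa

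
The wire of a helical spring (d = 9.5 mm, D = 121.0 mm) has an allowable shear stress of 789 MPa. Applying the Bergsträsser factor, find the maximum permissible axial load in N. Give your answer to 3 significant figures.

1990 N

C = D/d = 121.0/9.5 = 12.7368
K_B = (4C+2)/(4C−3) = 52.947/47.947 = 1.1043
τ_max = K·8FD/(πd³) → F_max = τ_allow·πd³/(8DK)
F_max = 789·π·9.5³/(8·121.0·1.1043) = 2.1252e+06/1068.9 = 1988.1 N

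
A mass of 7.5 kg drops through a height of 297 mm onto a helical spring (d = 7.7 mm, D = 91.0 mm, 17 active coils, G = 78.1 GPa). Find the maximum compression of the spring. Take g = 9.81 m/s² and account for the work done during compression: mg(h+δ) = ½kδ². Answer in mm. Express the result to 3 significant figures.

k = Gd⁴/(8D³N_a) = (78.1×10³)(7.7⁴)/(8·91.0³·17) = 2.6789 N/mm
W = mg = 7.5 × 9.81 = 73.575 N
½kδ² − Wδ − Wh = 0 → δ = (W + √(W² + 2kWh))/k
δ = (73.575 + √(5413.3 + 117076))/2.6789 = (73.575 + 349.98)/2.6789 = 158.11 mm

158 mm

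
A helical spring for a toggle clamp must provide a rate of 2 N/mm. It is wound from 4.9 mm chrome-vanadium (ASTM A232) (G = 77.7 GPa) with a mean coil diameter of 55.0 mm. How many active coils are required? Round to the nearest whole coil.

17

N_a = Gd⁴/(8D³k) = (77.7×10³ × 4.9⁴)/(8 × 55.0³ × 2)
    = 4.47925e+07 / 2.662e+06 = 16.83 → 17 coils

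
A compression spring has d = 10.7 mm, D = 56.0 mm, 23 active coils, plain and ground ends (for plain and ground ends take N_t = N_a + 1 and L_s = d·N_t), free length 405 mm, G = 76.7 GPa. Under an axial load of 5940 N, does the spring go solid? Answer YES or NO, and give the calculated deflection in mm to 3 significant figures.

k = Gd⁴/(8D³N_a) = (76.7×10³)(10.7⁴)/(8·56.0³·23) = 31.113 N/mm
N_t = 24; L_s = 10.7·24 = 256.8 mm; δ_solid = L₀ − L_s = 405 − 256.8 = 148.2 mm
δ = F/k = 5940/31.113 = 190.91 mm
δ ≥ δ_solid → spring goes solid

YES, δ = 191 mm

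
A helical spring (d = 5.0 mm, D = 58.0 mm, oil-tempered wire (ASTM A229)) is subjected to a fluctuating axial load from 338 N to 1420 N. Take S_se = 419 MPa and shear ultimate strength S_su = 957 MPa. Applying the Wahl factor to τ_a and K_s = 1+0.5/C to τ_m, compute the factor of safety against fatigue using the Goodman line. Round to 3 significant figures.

C = D/d = 58.0/5.0 = 11.6000; K_W = (4C−1)/(4C−4)+0.615/C = 1.1238; K_s = 1+0.5/C = 1.0431
F_a = (F_max−F_min)/2 = 541 N; F_m = (F_max+F_min)/2 = 879 N
τ_a = K_W·8F_aD/(πd³) = 1.1238 × 639.23 = 718.35 MPa
τ_m = K_s·8F_mD/(πd³) = 1.0431 × 1038.6 = 1083.4 MPa
Goodman: 1/n_f = τ_a/S_se + τ_m/S_su = 718.35/419 + 1083.4/957 = 1.71443 + 1.13204 = 2.8465
n_f = 1/2.8465 = 0.3513

0.351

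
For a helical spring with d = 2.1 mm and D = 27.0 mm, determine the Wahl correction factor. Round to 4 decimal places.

C = D/d = 27.0/2.1 = 12.8571
K_W = (4C−1)/(4C−4) + 0.615/C = 50.429/47.429 + 0.0478 = 1.1111

1.1111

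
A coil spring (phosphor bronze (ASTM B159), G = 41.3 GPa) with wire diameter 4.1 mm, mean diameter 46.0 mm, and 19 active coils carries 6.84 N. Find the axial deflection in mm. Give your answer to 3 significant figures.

k = Gd⁴/(8D³N_a) = (41.3×10³)(4.1⁴)/(8·46.0³·19) = 0.7888 N/mm
δ = F/k = 6.84 / 0.7888 = 8.6714 mm

8.67 mm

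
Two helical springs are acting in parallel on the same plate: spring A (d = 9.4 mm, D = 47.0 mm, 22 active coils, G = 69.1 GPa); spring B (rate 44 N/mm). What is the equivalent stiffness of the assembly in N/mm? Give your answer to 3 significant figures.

k_A = Gd⁴/(8D³N_a) = (69.1×10³)(9.4⁴)/(8·47.0³·22) = 29.525 N/mm
Parallel: k_eq = 29.525 + 44 = 73.525 N/mm

73.5 N/mm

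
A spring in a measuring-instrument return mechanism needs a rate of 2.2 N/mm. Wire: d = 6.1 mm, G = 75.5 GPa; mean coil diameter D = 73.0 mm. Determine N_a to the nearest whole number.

N_a = Gd⁴/(8D³k) = (75.5×10³ × 6.1⁴)/(8 × 73.0³ × 2.2)
    = 1.04536e+08 / 6.8467e+06 = 15.27 → 15 coils

15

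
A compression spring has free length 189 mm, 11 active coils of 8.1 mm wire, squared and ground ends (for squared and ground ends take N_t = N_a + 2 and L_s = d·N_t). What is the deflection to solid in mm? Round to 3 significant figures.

N_t = 13; L_s = 8.1·13 = 105.3 mm
δ_solid = L₀ − L_s = 189 − 105.3 = 83.7 mm

83.7 mm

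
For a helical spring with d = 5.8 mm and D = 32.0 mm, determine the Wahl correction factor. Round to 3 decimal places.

1.277

C = D/d = 32.0/5.8 = 5.5172
K_W = (4C−1)/(4C−4) + 0.615/C = 21.069/18.069 + 0.1115 = 1.2775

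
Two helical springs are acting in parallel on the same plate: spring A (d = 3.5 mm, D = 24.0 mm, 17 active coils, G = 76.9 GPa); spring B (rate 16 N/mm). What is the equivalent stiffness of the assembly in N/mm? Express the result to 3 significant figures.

k_A = Gd⁴/(8D³N_a) = (76.9×10³)(3.5⁴)/(8·24.0³·17) = 6.138 N/mm
Parallel: k_eq = 6.138 + 16 = 22.138 N/mm

22.1 N/mm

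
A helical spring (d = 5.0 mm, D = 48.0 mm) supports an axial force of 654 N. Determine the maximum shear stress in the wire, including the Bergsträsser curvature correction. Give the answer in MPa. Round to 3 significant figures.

730 MPa

Spring index C = D/d = 48.0/5.0 = 9.6000
K_B = (4C+2)/(4C−3) = 40.400/35.400 = 1.1412
τ₀ = 8FD/(πd³) = 8·654·48.0/(π·5.0³) = 251136/392.7 = 639.51 MPa
τ_max = K·τ₀ = 1.1412 × 639.51 = 729.84 MPa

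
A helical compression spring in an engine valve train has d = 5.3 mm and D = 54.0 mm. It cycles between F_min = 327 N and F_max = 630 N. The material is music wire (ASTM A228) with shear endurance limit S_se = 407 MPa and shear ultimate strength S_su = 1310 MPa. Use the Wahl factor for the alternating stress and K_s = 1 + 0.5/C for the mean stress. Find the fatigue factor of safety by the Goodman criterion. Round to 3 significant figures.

C = D/d = 54.0/5.3 = 10.1887; K_W = (4C−1)/(4C−4)+0.615/C = 1.1420; K_s = 1+0.5/C = 1.0491
F_a = (F_max−F_min)/2 = 151.5 N; F_m = (F_max+F_min)/2 = 478.5 N
τ_a = K_W·8F_aD/(πd³) = 1.1420 × 139.93 = 159.8 MPa
τ_m = K_s·8F_mD/(πd³) = 1.0491 × 441.97 = 463.65 MPa
Goodman: 1/n_f = τ_a/S_se + τ_m/S_su = 159.8/407 + 463.65/1310 = 0.39263 + 0.35393 = 0.74657
n_f = 1/0.74657 = 1.339

1.34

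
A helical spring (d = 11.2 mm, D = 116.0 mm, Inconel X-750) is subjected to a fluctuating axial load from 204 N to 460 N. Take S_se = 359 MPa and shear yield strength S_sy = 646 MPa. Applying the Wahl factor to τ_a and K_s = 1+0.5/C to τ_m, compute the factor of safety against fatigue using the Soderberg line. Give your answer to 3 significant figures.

C = D/d = 116.0/11.2 = 10.3571; K_W = (4C−1)/(4C−4)+0.615/C = 1.1395; K_s = 1+0.5/C = 1.0483
F_a = (F_max−F_min)/2 = 128 N; F_m = (F_max+F_min)/2 = 332 N
τ_a = K_W·8F_aD/(πd³) = 1.1395 × 26.912 = 30.668 MPa
τ_m = K_s·8F_mD/(πd³) = 1.0483 × 69.804 = 73.174 MPa
Soderberg: 1/n_f = τ_a/S_se + τ_m/S_sy = 30.668/359 + 73.174/646 = 0.08543 + 0.11327 = 0.1987
n_f = 1/0.1987 = 5.033

5.03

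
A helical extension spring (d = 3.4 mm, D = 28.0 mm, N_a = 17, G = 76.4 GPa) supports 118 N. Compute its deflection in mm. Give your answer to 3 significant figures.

k = Gd⁴/(8D³N_a) = (76.4×10³)(3.4⁴)/(8·28.0³·17) = 3.4198 N/mm
δ = F/k = 118 / 3.4198 = 34.505 mm

34.5 mm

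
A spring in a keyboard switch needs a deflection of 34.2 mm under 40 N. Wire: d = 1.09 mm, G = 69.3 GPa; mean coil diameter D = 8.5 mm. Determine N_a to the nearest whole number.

Required rate k = F/δ = 40/34.2 = 1.1696 N/mm
N_a = Gd⁴/(8D³k) = (69.3×10³ × 1.09⁴)/(8 × 8.5³ × 1.1696)
    = 97822.6 / 5746.2 = 17.02 → 17 coils

17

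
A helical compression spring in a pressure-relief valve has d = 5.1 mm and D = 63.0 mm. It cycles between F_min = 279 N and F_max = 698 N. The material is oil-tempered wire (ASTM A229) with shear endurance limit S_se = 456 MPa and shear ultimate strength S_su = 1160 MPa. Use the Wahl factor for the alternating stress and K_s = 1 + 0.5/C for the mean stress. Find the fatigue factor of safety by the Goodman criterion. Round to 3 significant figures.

C = D/d = 63.0/5.1 = 12.3529; K_W = (4C−1)/(4C−4)+0.615/C = 1.1158; K_s = 1+0.5/C = 1.0405
F_a = (F_max−F_min)/2 = 209.5 N; F_m = (F_max+F_min)/2 = 488.5 N
τ_a = K_W·8F_aD/(πd³) = 1.1158 × 253.37 = 282.72 MPa
τ_m = K_s·8F_mD/(πd³) = 1.0405 × 590.79 = 614.71 MPa
Goodman: 1/n_f = τ_a/S_se + τ_m/S_su = 282.72/456 + 614.71/1160 = 0.62000 + 0.52992 = 1.1499
n_f = 1/1.1499 = 0.8696

0.870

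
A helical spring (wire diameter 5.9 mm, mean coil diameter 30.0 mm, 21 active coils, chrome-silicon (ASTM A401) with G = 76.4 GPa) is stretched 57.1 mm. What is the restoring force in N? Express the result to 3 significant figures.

k = Gd⁴/(8D³N_a) = (76.4×10³)(5.9⁴)/(8·30.0³·21) = 20.409 N/mm
F = k·δ = 20.409 × 57.1 = 1165.4 N

1170 N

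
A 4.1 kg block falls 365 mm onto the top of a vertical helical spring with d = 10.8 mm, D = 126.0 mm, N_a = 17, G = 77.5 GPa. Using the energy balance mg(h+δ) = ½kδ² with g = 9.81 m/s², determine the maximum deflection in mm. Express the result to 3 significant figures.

k = Gd⁴/(8D³N_a) = (77.5×10³)(10.8⁴)/(8·126.0³·17) = 3.8757 N/mm
W = mg = 4.1 × 9.81 = 40.221 N
½kδ² − Wδ − Wh = 0 → δ = (W + √(W² + 2kWh))/k
δ = (40.221 + √(1617.7 + 113795))/3.8757 = (40.221 + 339.72)/3.8757 = 98.034 mm

98.0 mm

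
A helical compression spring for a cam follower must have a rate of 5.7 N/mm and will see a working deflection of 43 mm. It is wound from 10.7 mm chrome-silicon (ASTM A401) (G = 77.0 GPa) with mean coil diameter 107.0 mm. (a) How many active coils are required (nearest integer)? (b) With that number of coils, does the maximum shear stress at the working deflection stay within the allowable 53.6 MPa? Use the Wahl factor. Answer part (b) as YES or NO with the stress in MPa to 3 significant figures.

N_a = Gd⁴/(8D³k) = (77.0×10³)(10.7⁴)/(8·107.0³·5.7) = 18.07 → N_a = 18
Actual rate k = Gd⁴/(8D³·18) = 5.7215 N/mm
Working load F = kδ = 5.7215·43 = 246.03 N
C = 107.0/10.7 = 10.0000; K_W = (4C−1)/(4C−4)+0.615/C = 1.1448
τ_max = K_W·8FD/(πd³) = 1.1448·54.721 = 62.646 MPa
τ_max > 53.6 MPa → exceeds allowable

(a) 18 coils; (b) NO, τ_max = 62.6 MPa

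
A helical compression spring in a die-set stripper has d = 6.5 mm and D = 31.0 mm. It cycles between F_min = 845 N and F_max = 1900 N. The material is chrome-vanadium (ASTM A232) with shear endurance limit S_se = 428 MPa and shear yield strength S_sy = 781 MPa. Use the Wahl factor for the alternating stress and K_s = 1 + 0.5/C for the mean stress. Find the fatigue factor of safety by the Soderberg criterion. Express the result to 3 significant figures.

0.972

C = D/d = 31.0/6.5 = 4.7692; K_W = (4C−1)/(4C−4)+0.615/C = 1.3279; K_s = 1+0.5/C = 1.1048
F_a = (F_max−F_min)/2 = 527.5 N; F_m = (F_max+F_min)/2 = 1372.5 N
τ_a = K_W·8F_aD/(πd³) = 1.3279 × 151.63 = 201.35 MPa
τ_m = K_s·8F_mD/(πd³) = 1.1048 × 394.52 = 435.89 MPa
Soderberg: 1/n_f = τ_a/S_se + τ_m/S_sy = 201.35/428 + 435.89/781 = 0.47045 + 0.55811 = 1.0286
n_f = 1/1.0286 = 0.9722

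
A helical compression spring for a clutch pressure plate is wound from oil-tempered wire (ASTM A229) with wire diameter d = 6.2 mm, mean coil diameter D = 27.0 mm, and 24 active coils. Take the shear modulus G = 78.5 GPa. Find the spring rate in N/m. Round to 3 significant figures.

k = Gd⁴/(8D³N_a) = (78.5×10³ × 6.2⁴) / (8 × 27.0³ × 24)
  = 1.15994e+08 / 3.77914e+06 = 30.693 N/mm = 30693 N/m

30700 N/m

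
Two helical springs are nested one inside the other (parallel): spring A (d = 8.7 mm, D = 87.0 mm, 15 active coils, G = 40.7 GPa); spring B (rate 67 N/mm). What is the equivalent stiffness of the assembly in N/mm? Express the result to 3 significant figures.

k_A = Gd⁴/(8D³N_a) = (40.7×10³)(8.7⁴)/(8·87.0³·15) = 2.9507 N/mm
Parallel: k_eq = 2.9507 + 67 = 69.951 N/mm

70.0 N/mm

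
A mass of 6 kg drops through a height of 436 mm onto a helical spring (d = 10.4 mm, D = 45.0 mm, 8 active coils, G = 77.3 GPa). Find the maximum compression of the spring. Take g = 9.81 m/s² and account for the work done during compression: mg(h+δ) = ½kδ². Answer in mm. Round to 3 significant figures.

18.6 mm

k = Gd⁴/(8D³N_a) = (77.3×10³)(10.4⁴)/(8·45.0³·8) = 155.06 N/mm
W = mg = 6 × 9.81 = 58.86 N
½kδ² − Wδ − Wh = 0 → δ = (W + √(W² + 2kWh))/k
δ = (58.86 + √(3464.5 + 7.95852e+06))/155.06 = (58.86 + 2821.7)/155.06 = 18.577 mm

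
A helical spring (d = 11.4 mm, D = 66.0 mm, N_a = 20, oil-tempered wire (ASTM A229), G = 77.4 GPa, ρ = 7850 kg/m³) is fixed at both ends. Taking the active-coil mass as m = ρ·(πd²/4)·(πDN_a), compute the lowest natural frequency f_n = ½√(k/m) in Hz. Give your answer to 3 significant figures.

k = Gd⁴/(8D³N_a) = (77.4×10³)(11.4⁴)/(8·66.0³·20) = 28.419 N/mm = 28419 N/m
Wire length L = πDN_a = π·66.0·20 = 4146.9 mm
m = ρ·(πd²/4)·L = 7850 × 102.07×10⁻⁶ m² × 4.1469 m = 3.3227 kg
f_n = ½√(k/m) = 0.5·√(28419/3.3227) = 0.5·√(8552.9) = 46.241 Hz

46.2 Hz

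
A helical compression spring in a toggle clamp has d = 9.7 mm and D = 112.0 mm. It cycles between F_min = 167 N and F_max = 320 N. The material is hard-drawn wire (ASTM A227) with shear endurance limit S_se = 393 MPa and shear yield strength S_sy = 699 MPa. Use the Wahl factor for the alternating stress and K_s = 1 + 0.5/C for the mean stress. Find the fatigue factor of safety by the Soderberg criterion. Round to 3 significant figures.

5.50

C = D/d = 112.0/9.7 = 11.5464; K_W = (4C−1)/(4C−4)+0.615/C = 1.1244; K_s = 1+0.5/C = 1.0433
F_a = (F_max−F_min)/2 = 76.5 N; F_m = (F_max+F_min)/2 = 243.5 N
τ_a = K_W·8F_aD/(πd³) = 1.1244 × 23.906 = 26.879 MPa
τ_m = K_s·8F_mD/(πd³) = 1.0433 × 76.093 = 79.388 MPa
Soderberg: 1/n_f = τ_a/S_se + τ_m/S_sy = 26.879/393 + 79.388/699 = 0.06839 + 0.11357 = 0.18197
n_f = 1/0.18197 = 5.495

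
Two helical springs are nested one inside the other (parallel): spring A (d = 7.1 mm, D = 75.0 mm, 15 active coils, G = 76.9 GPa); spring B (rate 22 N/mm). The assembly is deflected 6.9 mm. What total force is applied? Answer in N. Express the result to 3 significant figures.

k_A = Gd⁴/(8D³N_a) = (76.9×10³)(7.1⁴)/(8·75.0³·15) = 3.8601 N/mm
Parallel: k_eq = 3.8601 + 22 = 25.86 N/mm
F = k_eq·δ = 25.86·6.9 = 178.43 N

178 N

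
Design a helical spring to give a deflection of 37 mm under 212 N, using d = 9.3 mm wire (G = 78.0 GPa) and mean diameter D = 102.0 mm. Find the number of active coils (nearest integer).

Required rate k = F/δ = 212/37 = 5.7297 N/mm
N_a = Gd⁴/(8D³k) = (78.0×10³ × 9.3⁴)/(8 × 102.0³ × 5.7297)
    = 5.83481e+08 / 4.86435e+07 = 12 → 12 coils

12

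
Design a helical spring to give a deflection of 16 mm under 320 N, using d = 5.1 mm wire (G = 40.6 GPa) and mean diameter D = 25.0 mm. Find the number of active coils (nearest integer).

11

Required rate k = F/δ = 320/16 = 20 N/mm
N_a = Gd⁴/(8D³k) = (40.6×10³ × 5.1⁴)/(8 × 25.0³ × 20)
    = 2.74667e+07 / 2.5e+06 = 10.99 → 11 coils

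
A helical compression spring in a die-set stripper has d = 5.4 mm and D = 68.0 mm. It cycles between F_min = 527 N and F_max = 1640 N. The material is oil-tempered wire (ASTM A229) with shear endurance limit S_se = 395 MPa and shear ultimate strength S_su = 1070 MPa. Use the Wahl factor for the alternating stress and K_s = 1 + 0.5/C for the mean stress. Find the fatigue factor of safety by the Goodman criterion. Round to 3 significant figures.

0.347

C = D/d = 68.0/5.4 = 12.5926; K_W = (4C−1)/(4C−4)+0.615/C = 1.1135; K_s = 1+0.5/C = 1.0397
F_a = (F_max−F_min)/2 = 556.5 N; F_m = (F_max+F_min)/2 = 1083.5 N
τ_a = K_W·8F_aD/(πd³) = 1.1135 × 611.97 = 681.45 MPa
τ_m = K_s·8F_mD/(πd³) = 1.0397 × 1191.5 = 1238.8 MPa
Goodman: 1/n_f = τ_a/S_se + τ_m/S_su = 681.45/395 + 1238.8/1070 = 1.72520 + 1.15777 = 2.883
n_f = 1/2.883 = 0.3469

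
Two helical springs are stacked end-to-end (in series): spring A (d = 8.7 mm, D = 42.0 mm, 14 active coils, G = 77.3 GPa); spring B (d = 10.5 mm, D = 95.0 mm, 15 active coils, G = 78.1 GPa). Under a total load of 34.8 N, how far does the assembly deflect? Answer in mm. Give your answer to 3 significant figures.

k_A = Gd⁴/(8D³N_a) = (77.3×10³)(8.7⁴)/(8·42.0³·14) = 53.369 N/mm
k_B = Gd⁴/(8D³N_a) = (78.1×10³)(10.5⁴)/(8·95.0³·15) = 9.2269 N/mm
Series: 1/k_eq = 1/53.369 + 1/9.2269 = 0.12712; k_eq = 7.8668 N/mm
δ = F/k_eq = 34.8/7.8668 = 4.4236 mm

4.42 mm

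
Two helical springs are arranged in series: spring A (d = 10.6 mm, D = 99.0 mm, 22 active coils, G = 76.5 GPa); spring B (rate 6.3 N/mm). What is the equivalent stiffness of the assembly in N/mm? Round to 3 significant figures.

k_A = Gd⁴/(8D³N_a) = (76.5×10³)(10.6⁴)/(8·99.0³·22) = 5.6554 N/mm
Series: 1/k_eq = 1/5.6554 + 1/6.3 = 0.33555; k_eq = 2.9802 N/mm

2.98 N/mm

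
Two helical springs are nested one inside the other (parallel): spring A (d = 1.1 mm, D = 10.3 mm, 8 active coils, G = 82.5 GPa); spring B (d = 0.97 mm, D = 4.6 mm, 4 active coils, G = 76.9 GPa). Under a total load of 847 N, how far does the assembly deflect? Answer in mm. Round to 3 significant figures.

k_A = Gd⁴/(8D³N_a) = (82.5×10³)(1.1⁴)/(8·10.3³·8) = 1.7272 N/mm
k_B = Gd⁴/(8D³N_a) = (76.9×10³)(0.97⁴)/(8·4.6³·4) = 21.857 N/mm
Parallel: k_eq = 1.7272 + 21.857 = 23.584 N/mm
δ = F/k_eq = 847/23.584 = 35.914 mm

35.9 mm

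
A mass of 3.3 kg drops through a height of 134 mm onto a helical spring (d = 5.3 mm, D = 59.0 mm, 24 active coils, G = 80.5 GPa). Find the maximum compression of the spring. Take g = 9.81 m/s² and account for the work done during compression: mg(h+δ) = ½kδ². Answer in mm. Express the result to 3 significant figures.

k = Gd⁴/(8D³N_a) = (80.5×10³)(5.3⁴)/(8·59.0³·24) = 1.6108 N/mm
W = mg = 3.3 × 9.81 = 32.373 N
½kδ² − Wδ − Wh = 0 → δ = (W + √(W² + 2kWh))/k
δ = (32.373 + √(1048 + 13975.3))/1.6108 = (32.373 + 122.57)/1.6108 = 96.19 mm

96.2 mm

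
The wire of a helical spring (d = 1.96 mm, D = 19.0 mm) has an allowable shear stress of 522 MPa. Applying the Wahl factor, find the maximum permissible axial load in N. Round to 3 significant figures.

70.7 N

C = D/d = 19.0/1.96 = 9.6939
K_W = (4C−1)/(4C−4) + 0.615/C = 37.776/34.776 + 0.0634 = 1.1497
τ_max = K·8FD/(πd³) → F_max = τ_allow·πd³/(8DK)
F_max = 522·π·1.96³/(8·19.0·1.1497) = 12348/174.76 = 70.657 N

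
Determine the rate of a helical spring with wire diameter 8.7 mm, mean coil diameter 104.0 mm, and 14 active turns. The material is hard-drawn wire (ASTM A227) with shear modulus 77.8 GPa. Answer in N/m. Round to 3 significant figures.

3540 N/m

k = Gd⁴/(8D³N_a) = (77.8×10³ × 8.7⁴) / (8 × 104.0³ × 14)
  = 4.45714e+08 / 1.25985e+08 = 3.5378 N/mm = 3537.8 N/m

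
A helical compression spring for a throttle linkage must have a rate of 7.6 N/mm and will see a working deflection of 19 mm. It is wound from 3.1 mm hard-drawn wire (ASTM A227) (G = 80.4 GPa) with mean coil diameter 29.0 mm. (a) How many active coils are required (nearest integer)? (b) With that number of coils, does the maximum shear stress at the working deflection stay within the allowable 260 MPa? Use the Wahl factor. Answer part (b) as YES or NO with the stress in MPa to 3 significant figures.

(a) 5 coils; (b) NO, τ_max = 414 MPa

N_a = Gd⁴/(8D³k) = (80.4×10³)(3.1⁴)/(8·29.0³·7.6) = 5.007 → N_a = 5
Actual rate k = Gd⁴/(8D³·5) = 7.6111 N/mm
Working load F = kδ = 7.6111·19 = 144.61 N
C = 29.0/3.1 = 9.3548; K_W = (4C−1)/(4C−4)+0.615/C = 1.1555
τ_max = K_W·8FD/(πd³) = 1.1555·358.47 = 414.22 MPa
τ_max > 260 MPa → exceeds allowable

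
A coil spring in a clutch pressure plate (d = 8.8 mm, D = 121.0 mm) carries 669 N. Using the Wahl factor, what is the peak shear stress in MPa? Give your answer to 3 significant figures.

Spring index C = D/d = 121.0/8.8 = 13.7500
K_W = (4C−1)/(4C−4) + 0.615/C = 54.000/51.000 + 0.0447 = 1.1036
τ₀ = 8FD/(πd³) = 8·669·121.0/(π·8.8³) = 647592/2140.9 = 302.48 MPa
τ_max = K·τ₀ = 1.1036 × 302.48 = 333.81 MPa

334 MPa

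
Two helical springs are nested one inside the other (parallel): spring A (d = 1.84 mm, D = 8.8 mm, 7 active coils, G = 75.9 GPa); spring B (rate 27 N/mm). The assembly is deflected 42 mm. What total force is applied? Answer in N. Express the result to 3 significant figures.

2090 N

k_A = Gd⁴/(8D³N_a) = (75.9×10³)(1.84⁴)/(8·8.8³·7) = 22.797 N/mm
Parallel: k_eq = 22.797 + 27 = 49.797 N/mm
F = k_eq·δ = 49.797·42 = 2091.5 N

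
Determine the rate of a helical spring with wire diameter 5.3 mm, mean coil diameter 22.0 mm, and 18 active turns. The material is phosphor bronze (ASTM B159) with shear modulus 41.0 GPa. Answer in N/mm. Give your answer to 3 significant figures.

21.1 N/mm

k = Gd⁴/(8D³N_a) = (41.0×10³ × 5.3⁴) / (8 × 22.0³ × 18)
  = 3.2351e+07 / 1.53331e+06 = 21.099 N/mm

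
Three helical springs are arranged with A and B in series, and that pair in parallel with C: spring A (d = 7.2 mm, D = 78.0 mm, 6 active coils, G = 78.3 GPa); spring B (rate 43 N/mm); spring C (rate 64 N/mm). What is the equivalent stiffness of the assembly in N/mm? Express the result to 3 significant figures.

k_A = Gd⁴/(8D³N_a) = (78.3×10³)(7.2⁴)/(8·78.0³·6) = 9.2378 N/mm
Springs A,B series: k_AB = 1/(1/9.2378+1/43) = 7.6041 N/mm; parallel with C: k_eq = 7.6041+64 = 71.604 N/mm

71.6 N/mm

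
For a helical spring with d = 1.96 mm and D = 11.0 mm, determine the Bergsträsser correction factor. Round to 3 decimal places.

1.257

C = D/d = 11.0/1.96 = 5.6122
K_B = (4C+2)/(4C−3) = 24.449/19.449 = 1.2571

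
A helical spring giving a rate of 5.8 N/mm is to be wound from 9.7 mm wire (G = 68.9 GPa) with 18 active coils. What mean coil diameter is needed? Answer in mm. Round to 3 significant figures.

D = (Gd⁴/(8N_a·k))^(1/3) = (68.9×10³·9.7⁴/(8·18·5.8))^(1/3)
  = (730324)^(1/3) = 90.0545 mm

90.1 mm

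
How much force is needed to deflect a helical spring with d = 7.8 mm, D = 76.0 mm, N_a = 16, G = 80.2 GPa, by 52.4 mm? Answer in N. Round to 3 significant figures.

k = Gd⁴/(8D³N_a) = (80.2×10³)(7.8⁴)/(8·76.0³·16) = 5.2833 N/mm
F = k·δ = 5.2833 × 52.4 = 276.84 N

277 N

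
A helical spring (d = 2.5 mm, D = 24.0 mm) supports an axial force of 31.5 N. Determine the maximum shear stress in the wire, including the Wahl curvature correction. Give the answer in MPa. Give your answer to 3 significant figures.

Spring index C = D/d = 24.0/2.5 = 9.6000
K_W = (4C−1)/(4C−4) + 0.615/C = 37.400/34.400 + 0.0641 = 1.1513
τ₀ = 8FD/(πd³) = 8·31.5·24.0/(π·2.5³) = 6048/49.087 = 123.21 MPa
τ_max = K·τ₀ = 1.1513 × 123.21 = 141.85 MPa

142 MPa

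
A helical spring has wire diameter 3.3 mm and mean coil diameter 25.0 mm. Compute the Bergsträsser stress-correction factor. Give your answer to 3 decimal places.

1.183

C = D/d = 25.0/3.3 = 7.5758
K_B = (4C+2)/(4C−3) = 32.303/27.303 = 1.1831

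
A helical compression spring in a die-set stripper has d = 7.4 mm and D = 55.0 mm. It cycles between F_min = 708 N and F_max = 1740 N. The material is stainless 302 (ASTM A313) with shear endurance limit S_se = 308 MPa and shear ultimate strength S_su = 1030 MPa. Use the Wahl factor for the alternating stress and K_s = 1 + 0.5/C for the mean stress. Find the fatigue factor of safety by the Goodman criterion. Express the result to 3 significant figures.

0.883

C = D/d = 55.0/7.4 = 7.4324; K_W = (4C−1)/(4C−4)+0.615/C = 1.1993; K_s = 1+0.5/C = 1.0673
F_a = (F_max−F_min)/2 = 516 N; F_m = (F_max+F_min)/2 = 1224 N
τ_a = K_W·8F_aD/(πd³) = 1.1993 × 178.34 = 213.89 MPa
τ_m = K_s·8F_mD/(πd³) = 1.0673 × 423.05 = 451.51 MPa
Goodman: 1/n_f = τ_a/S_se + τ_m/S_su = 213.89/308 + 451.51/1030 = 0.69446 + 0.43836 = 1.1328
n_f = 1/1.1328 = 0.8828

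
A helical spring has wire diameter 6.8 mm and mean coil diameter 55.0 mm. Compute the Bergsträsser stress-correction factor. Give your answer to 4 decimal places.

1.1703

C = D/d = 55.0/6.8 = 8.0882
K_B = (4C+2)/(4C−3) = 34.353/29.353 = 1.1703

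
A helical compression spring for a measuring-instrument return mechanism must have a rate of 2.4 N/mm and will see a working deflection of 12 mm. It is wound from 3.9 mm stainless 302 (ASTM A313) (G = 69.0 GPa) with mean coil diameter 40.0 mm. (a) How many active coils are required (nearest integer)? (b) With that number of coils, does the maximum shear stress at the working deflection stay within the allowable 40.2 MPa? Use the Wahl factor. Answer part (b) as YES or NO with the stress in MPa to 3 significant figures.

N_a = Gd⁴/(8D³k) = (69.0×10³)(3.9⁴)/(8·40.0³·2.4) = 12.99 → N_a = 13
Actual rate k = Gd⁴/(8D³·13) = 2.3982 N/mm
Working load F = kδ = 2.3982·12 = 28.779 N
C = 40.0/3.9 = 10.2564; K_W = (4C−1)/(4C−4)+0.615/C = 1.1410
τ_max = K_W·8FD/(πd³) = 1.1410·49.418 = 56.385 MPa
τ_max > 40.2 MPa → exceeds allowable

(a) 13 coils; (b) NO, τ_max = 56.4 MPa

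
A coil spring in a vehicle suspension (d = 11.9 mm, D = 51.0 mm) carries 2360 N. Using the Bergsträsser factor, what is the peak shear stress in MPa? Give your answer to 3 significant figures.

246 MPa

Spring index C = D/d = 51.0/11.9 = 4.2857
K_B = (4C+2)/(4C−3) = 19.143/14.143 = 1.3535
τ₀ = 8FD/(πd³) = 8·2360·51.0/(π·11.9³) = 962880/5294.1 = 181.88 MPa
τ_max = K·τ₀ = 1.3535 × 181.88 = 246.18 MPa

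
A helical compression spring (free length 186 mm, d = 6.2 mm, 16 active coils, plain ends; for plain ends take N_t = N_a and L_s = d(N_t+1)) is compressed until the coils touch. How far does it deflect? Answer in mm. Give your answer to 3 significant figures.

80.6 mm

N_t = 16; L_s = 6.2·17 = 105.4 mm
δ_solid = L₀ − L_s = 186 − 105.4 = 80.6 mm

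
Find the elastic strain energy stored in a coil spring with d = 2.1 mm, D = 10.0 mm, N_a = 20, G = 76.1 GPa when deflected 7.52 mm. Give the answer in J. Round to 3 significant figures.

0.262 J

k = Gd⁴/(8D³N_a) = (76.1×10³)(2.1⁴)/(8·10.0³·20) = 9.25 N/mm
U = ½kδ² = 0.5 × 9.25 × 7.52² = 261.55 N·mm = 0.26155 J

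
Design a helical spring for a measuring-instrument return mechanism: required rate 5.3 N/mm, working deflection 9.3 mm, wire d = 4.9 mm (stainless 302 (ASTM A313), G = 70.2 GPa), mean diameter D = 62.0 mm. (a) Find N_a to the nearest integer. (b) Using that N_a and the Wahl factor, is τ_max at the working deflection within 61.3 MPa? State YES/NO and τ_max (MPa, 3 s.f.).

N_a = Gd⁴/(8D³k) = (70.2×10³)(4.9⁴)/(8·62.0³·5.3) = 4.005 → N_a = 4
Actual rate k = Gd⁴/(8D³·4) = 5.3064 N/mm
Working load F = kδ = 5.3064·9.3 = 49.349 N
C = 62.0/4.9 = 12.6531; K_W = (4C−1)/(4C−4)+0.615/C = 1.1130
τ_max = K_W·8FD/(πd³) = 1.1130·66.225 = 73.706 MPa
τ_max > 61.3 MPa → exceeds allowable

(a) 4 coils; (b) NO, τ_max = 73.7 MPa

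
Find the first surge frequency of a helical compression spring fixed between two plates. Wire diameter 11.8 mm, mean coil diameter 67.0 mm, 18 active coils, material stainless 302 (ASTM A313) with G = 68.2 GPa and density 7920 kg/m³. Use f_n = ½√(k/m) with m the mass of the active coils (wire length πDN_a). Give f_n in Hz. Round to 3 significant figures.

48.2 Hz

k = Gd⁴/(8D³N_a) = (68.2×10³)(11.8⁴)/(8·67.0³·18) = 30.53 N/mm = 30530 N/m
Wire length L = πDN_a = π·67.0·18 = 3788.8 mm
m = ρ·(πd²/4)·L = 7920 × 109.36×10⁻⁶ m² × 3.7888 m = 3.2815 kg
f_n = ½√(k/m) = 0.5·√(30530/3.2815) = 0.5·√(9303.6) = 48.227 Hz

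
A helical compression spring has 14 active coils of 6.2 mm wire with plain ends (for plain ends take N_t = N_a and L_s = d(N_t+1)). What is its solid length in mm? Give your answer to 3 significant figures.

93.0 mm

plain ends: N_t = N_a = 14
L_s = d·(N_t+1) = 6.2 × 15 = 93 mm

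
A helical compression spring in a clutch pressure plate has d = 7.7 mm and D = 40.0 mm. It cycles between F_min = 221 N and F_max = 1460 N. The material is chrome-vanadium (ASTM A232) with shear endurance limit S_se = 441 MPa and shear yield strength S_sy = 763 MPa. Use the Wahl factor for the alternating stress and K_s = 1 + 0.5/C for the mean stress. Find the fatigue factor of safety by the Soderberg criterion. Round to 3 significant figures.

1.48

C = D/d = 40.0/7.7 = 5.1948; K_W = (4C−1)/(4C−4)+0.615/C = 1.2972; K_s = 1+0.5/C = 1.0962
F_a = (F_max−F_min)/2 = 619.5 N; F_m = (F_max+F_min)/2 = 840.5 N
τ_a = K_W·8F_aD/(πd³) = 1.2972 × 138.22 = 179.3 MPa
τ_m = K_s·8F_mD/(πd³) = 1.0962 × 187.53 = 205.58 MPa
Soderberg: 1/n_f = τ_a/S_se + τ_m/S_sy = 179.3/441 + 205.58/763 = 0.40657 + 0.26943 = 0.676
n_f = 1/0.676 = 1.479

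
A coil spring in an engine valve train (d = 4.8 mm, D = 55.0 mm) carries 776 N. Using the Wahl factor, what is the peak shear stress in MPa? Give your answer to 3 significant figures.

1110 MPa

Spring index C = D/d = 55.0/4.8 = 11.4583
K_W = (4C−1)/(4C−4) + 0.615/C = 44.833/41.833 + 0.0537 = 1.1254
τ₀ = 8FD/(πd³) = 8·776·55.0/(π·4.8³) = 341440/347.44 = 982.74 MPa
τ_max = K·τ₀ = 1.1254 × 982.74 = 1106 MPa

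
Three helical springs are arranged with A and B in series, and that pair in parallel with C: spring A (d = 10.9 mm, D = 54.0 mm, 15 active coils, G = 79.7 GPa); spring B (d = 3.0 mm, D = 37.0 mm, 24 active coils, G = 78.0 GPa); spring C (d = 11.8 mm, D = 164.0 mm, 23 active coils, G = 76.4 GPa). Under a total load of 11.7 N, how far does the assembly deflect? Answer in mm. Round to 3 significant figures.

4.74 mm

k_A = Gd⁴/(8D³N_a) = (79.7×10³)(10.9⁴)/(8·54.0³·15) = 59.539 N/mm
k_B = Gd⁴/(8D³N_a) = (78.0×10³)(3.0⁴)/(8·37.0³·24) = 0.64964 N/mm
k_C = Gd⁴/(8D³N_a) = (76.4×10³)(11.8⁴)/(8·164.0³·23) = 1.825 N/mm
Springs A,B series: k_AB = 1/(1/59.539+1/0.64964) = 0.64263 N/mm; parallel with C: k_eq = 0.64263+1.825 = 2.4677 N/mm
δ = F/k_eq = 11.7/2.4677 = 4.7413 mm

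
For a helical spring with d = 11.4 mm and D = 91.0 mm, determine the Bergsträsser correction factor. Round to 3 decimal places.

1.173

C = D/d = 91.0/11.4 = 7.9825
K_B = (4C+2)/(4C−3) = 33.930/28.930 = 1.1728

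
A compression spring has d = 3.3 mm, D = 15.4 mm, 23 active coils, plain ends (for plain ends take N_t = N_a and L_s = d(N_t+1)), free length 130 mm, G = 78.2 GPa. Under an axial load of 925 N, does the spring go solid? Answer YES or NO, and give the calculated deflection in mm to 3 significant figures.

YES, δ = 67.0 mm

k = Gd⁴/(8D³N_a) = (78.2×10³)(3.3⁴)/(8·15.4³·23) = 13.8 N/mm
N_t = 23; L_s = 3.3·24 = 79.2 mm; δ_solid = L₀ − L_s = 130 − 79.2 = 50.8 mm
δ = F/k = 925/13.8 = 67.028 mm
δ ≥ δ_solid → spring goes solid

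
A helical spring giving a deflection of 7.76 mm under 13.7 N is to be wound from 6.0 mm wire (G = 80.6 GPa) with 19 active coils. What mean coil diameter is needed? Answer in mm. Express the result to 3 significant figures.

Required rate k = F/δ = 13.7/7.76 = 1.7655 N/mm
D = (Gd⁴/(8N_a·k))^(1/3) = (80.6×10³·6.0⁴/(8·19·1.7655))^(1/3)
  = (389258)^(1/3) = 73.0151 mm

73.0 mm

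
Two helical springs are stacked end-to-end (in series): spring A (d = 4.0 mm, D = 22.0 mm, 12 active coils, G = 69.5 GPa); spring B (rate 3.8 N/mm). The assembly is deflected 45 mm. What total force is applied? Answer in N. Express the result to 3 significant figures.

k_A = Gd⁴/(8D³N_a) = (69.5×10³)(4.0⁴)/(8·22.0³·12) = 17.405 N/mm
Series: 1/k_eq = 1/17.405 + 1/3.8 = 0.32061; k_eq = 3.119 N/mm
F = k_eq·δ = 3.119·45 = 140.36 N

140 N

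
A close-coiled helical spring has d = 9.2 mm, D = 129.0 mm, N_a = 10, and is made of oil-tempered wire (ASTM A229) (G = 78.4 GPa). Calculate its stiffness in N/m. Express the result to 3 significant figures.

k = Gd⁴/(8D³N_a) = (78.4×10³ × 9.2⁴) / (8 × 129.0³ × 10)
  = 5.61652e+08 / 1.71735e+08 = 3.2705 N/mm = 3270.5 N/m

3270 N/m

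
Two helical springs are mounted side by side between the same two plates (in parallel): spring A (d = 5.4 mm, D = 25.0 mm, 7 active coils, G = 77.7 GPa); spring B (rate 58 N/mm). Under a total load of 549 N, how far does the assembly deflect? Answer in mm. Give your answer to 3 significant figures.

4.11 mm

k_A = Gd⁴/(8D³N_a) = (77.7×10³)(5.4⁴)/(8·25.0³·7) = 75.507 N/mm
Parallel: k_eq = 75.507 + 58 = 133.51 N/mm
δ = F/k_eq = 549/133.51 = 4.1121 mm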